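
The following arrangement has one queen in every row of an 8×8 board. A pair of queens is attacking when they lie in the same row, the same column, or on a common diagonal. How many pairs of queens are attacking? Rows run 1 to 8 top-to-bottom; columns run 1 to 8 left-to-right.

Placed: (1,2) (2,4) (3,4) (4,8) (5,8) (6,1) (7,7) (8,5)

5

Same column: (2,4)–(3,4) (column 4); (4,8)–(5,8) (column 8).
Same diagonal: (1,2)–(3,4) (|1−3| = |2−4| = 2); (3,4)–(6,1) (|3−6| = |4−1| = 3); (5,8)–(8,5) (|5−8| = |8−5| = 3).
Total attacking pairs: 5.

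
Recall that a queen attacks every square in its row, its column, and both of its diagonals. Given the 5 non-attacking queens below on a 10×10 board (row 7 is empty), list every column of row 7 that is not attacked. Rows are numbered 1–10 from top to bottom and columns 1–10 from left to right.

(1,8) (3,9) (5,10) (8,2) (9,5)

columns 4, 6

(1,8) attacks row 7 at column 8 and diagonals 2.
(3,9) attacks row 7 at column 9 and diagonals 5.
(5,10) attacks row 7 at column 10 and diagonals 8.
(8,2) attacks row 7 at column 2 and diagonals 1, 3.
(9,5) attacks row 7 at column 5 and diagonals 3, 7.
Attacked columns: {1, 2, 3, 5, 7, 8, 9, 10}. Safe: {4, 6}.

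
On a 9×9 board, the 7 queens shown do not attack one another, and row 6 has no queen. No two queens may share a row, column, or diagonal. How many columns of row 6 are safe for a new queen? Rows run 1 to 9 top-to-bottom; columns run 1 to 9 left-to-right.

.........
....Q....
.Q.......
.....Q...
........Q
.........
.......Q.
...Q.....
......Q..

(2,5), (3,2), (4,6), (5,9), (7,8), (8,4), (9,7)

1

(2,5) attacks row 6 at column 5 and diagonals 1, 9.
(3,2) attacks row 6 at column 2 and diagonals 5.
(4,6) attacks row 6 at column 6 and diagonals 4, 8.
(5,9) attacks row 6 at column 9 and diagonals 8.
(7,8) attacks row 6 at column 8 and diagonals 7, 9.
(8,4) attacks row 6 at column 4 and diagonals 2, 6.
(9,7) attacks row 6 at column 7 and diagonals 4.
Attacked columns: {1, 2, 4, 5, 6, 7, 8, 9}. Safe: {3}.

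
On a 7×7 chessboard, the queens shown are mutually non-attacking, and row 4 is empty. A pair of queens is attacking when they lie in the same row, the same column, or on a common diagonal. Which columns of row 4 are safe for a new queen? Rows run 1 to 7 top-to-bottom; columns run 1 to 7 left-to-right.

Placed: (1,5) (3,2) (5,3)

columns 6, 7

(1,5) attacks row 4 at column 5 and diagonals 2.
(3,2) attacks row 4 at column 2 and diagonals 1, 3.
(5,3) attacks row 4 at column 3 and diagonals 2, 4.
Attacked columns: {1, 2, 3, 4, 5}. Safe: {6, 7}.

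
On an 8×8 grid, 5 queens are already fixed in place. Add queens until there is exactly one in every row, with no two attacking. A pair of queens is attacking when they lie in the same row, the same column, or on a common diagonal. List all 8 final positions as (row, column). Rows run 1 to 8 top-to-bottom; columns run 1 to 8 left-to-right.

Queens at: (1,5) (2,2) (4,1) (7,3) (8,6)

(1,5) (2,2) (3,8) (4,1) (5,4) (6,7) (7,3) (8,6)

Row 3: attacked by (1,5)→{3,5,7}; (2,2)→{1,2,3}; (4,1)→{1,2}; (7,3)→{3,7}; (8,6)→{1,6}. Safe: 4, 8. Place at column 8.
Row 5: attacked by (1,5)→{1,5}; (2,2)→{2,5}; (3,8)→{6,8}; (4,1)→{1,2}; (7,3)→{1,3,5}; (8,6)→{3,6}. Safe: 4, 7. Place at column 4.
Row 6: attacked by (1,5)→{5}; (2,2)→{2,6}; (3,8)→{5,8}; (4,1)→{1,3}; (5,4)→{3,4,5}; (7,3)→{2,3,4}; (8,6)→{4,6,8}. Safe: 7. Place at column 7.
Columns [5, 2, 8, 1, 4, 7, 3, 6], r−c [-4, 0, -5, 3, 1, -1, 4, 2], r+c [6, 4, 11, 5, 9, 13, 10, 14] are all distinct, so no two queens attack.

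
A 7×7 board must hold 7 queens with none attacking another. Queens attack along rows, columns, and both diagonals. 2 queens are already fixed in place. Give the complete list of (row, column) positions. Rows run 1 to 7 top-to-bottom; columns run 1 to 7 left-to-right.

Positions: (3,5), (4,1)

(1,6) (2,2) (3,5) (4,1) (5,4) (6,7) (7,3)

Row 1: attacked by (3,5)→{3,5,7}; (4,1)→{1,4}. Safe: 2, 6. Place at column 6.
Row 2: attacked by (1,6)→{5,6,7}; (3,5)→{4,5,6}; (4,1)→{1,3}. Safe: 2. Place at column 2.
Row 5: attacked by (1,6)→{2,6}; (2,2)→{2,5}; (3,5)→{3,5,7}; (4,1)→{1,2}. Safe: 4. Place at column 4.
Row 6: attacked by (1,6)→{1,6}; (2,2)→{2,6}; (3,5)→{2,5}; (4,1)→{1,3}; (5,4)→{3,4,5}. Safe: 7. Place at column 7.
Row 7: attacked by (1,6)→{6}; (2,2)→{2,7}; (3,5)→{1,5}; (4,1)→{1,4}; (5,4)→{2,4,6}; (6,7)→{6,7}. Safe: 3. Place at column 3.
Columns [6, 2, 5, 1, 4, 7, 3], r−c [-5, 0, -2, 3, 1, -1, 4], r+c [7, 4, 8, 5, 9, 13, 10] are all distinct, so no two queens attack.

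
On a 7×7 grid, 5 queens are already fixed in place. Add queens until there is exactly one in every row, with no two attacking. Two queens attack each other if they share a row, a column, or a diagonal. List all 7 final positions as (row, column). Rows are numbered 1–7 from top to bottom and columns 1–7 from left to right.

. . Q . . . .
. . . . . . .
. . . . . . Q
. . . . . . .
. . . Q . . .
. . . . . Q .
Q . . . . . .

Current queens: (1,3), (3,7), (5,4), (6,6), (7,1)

(1,3) (2,5) (3,7) (4,2) (5,4) (6,6) (7,1)

Row 2: attacked by (1,3)→{2,3,4}; (3,7)→{6,7}; (5,4)→{1,4,7}; (6,6)→{2,6}; (7,1)→{1,6}. Safe: 5. Place at column 5.
Row 4: attacked by (1,3)→{3,6}; (2,5)→{3,5,7}; (3,7)→{6,7}; (5,4)→{3,4,5}; (6,6)→{4,6}; (7,1)→{1,4}. Safe: 2. Place at column 2.
Columns [3, 5, 7, 2, 4, 6, 1], r−c [-2, -3, -4, 2, 1, 0, 6], r+c [4, 7, 10, 6, 9, 12, 8] are all distinct, so no two queens attack.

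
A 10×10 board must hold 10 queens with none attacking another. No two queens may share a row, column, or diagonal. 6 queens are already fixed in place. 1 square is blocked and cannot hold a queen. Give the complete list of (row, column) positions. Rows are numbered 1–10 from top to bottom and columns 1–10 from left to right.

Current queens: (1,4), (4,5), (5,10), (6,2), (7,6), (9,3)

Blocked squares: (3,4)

Row 2: attacked by (1,4)→{3,4,5}; (4,5)→{3,5,7}; (5,10)→{7,10}; (6,2)→{2,6}; (7,6)→{1,6}; (9,3)→{3,10}. Safe: 8, 9. Place at column 9.
Row 3: attacked by (1,4)→{2,4,6}; (2,9)→{8,9,10}; (4,5)→{4,5,6}; (5,10)→{8,10}; (6,2)→{2,5}; (7,6)→{2,6,10}; (9,3)→{3,9}. Blocked: 4. Safe: 1, 7. Place at column 1.
Row 8: attacked by (1,4)→{4}; (2,9)→{3,9}; (3,1)→{1,6}; (4,5)→{1,5,9}; (5,10)→{7,10}; (6,2)→{2,4}; (7,6)→{5,6,7}; (9,3)→{2,3,4}. Safe: 8. Place at column 8.
Row 10: attacked by (1,4)→{4}; (2,9)→{1,9}; (3,1)→{1,8}; (4,5)→{5}; (5,10)→{5,10}; (6,2)→{2,6}; (7,6)→{3,6,9}; (8,8)→{6,8,10}; (9,3)→{2,3,4}. Safe: 7. Place at column 7.
Columns [4, 9, 1, 5, 10, 2, 6, 8, 3, 7], r−c [-3, -7, 2, -1, -5, 4, 1, 0, 6, 3], r+c [5, 11, 4, 9, 15, 8, 13, 16, 12, 17] are all distinct, so no two queens attack.

(1,4) (2,9) (3,1) (4,5) (5,10) (6,2) (7,6) (8,8) (9,3) (10,7)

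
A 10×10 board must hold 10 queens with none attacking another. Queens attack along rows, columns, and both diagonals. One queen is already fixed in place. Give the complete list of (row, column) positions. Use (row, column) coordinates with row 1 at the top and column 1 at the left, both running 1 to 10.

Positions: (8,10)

(1,9) (2,3) (3,1) (4,8) (5,2) (6,5) (7,7) (8,10) (9,4) (10,6)

Row 1: attacked by (8,10)→{3,10}. Safe: 1, 2, 4, 5, 6, 7, 8, 9. Place at column 9.
Row 2: attacked by (1,9)→{8,9,10}; (8,10)→{4,10}. Safe: 1, 2, 3, 5, 6, 7. Place at column 3.
Row 3: attacked by (1,9)→{7,9}; (2,3)→{2,3,4}; (8,10)→{5,10}. Safe: 1, 6, 8. Place at column 1.
Row 4: attacked by (1,9)→{6,9}; (2,3)→{1,3,5}; (3,1)→{1,2}; (8,10)→{6,10}. Safe: 4, 7, 8. Place at column 8.
Row 5: attacked by (1,9)→{5,9}; (2,3)→{3,6}; (3,1)→{1,3}; (4,8)→{7,8,9}; (8,10)→{7,10}. Safe: 2, 4. Place at column 2.
Row 6: attacked by (1,9)→{4,9}; (2,3)→{3,7}; (3,1)→{1,4}; (4,8)→{6,8,10}; (5,2)→{1,2,3}; (8,10)→{8,10}. Safe: 5. Place at column 5.
Row 7: attacked by (1,9)→{3,9}; (2,3)→{3,8}; (3,1)→{1,5}; (4,8)→{5,8}; (5,2)→{2,4}; (6,5)→{4,5,6}; (8,10)→{9,10}. Safe: 7. Place at column 7.
Row 9: attacked by (1,9)→{1,9}; (2,3)→{3,10}; (3,1)→{1,7}; (4,8)→{3,8}; (5,2)→{2,6}; (6,5)→{2,5,8}; (7,7)→{5,7,9}; (8,10)→{9,10}. Safe: 4. Place at column 4.
Row 10: attacked by (1,9)→{9}; (2,3)→{3}; (3,1)→{1,8}; (4,8)→{2,8}; (5,2)→{2,7}; (6,5)→{1,5,9}; (7,7)→{4,7,10}; (8,10)→{8,10}; (9,4)→{3,4,5}. Safe: 6. Place at column 6.
Columns [9, 3, 1, 8, 2, 5, 7, 10, 4, 6], r−c [-8, -1, 2, -4, 3, 1, 0, -2, 5, 4], r+c [10, 5, 4, 12, 7, 11, 14, 18, 13, 16] are all distinct, so no two queens attack.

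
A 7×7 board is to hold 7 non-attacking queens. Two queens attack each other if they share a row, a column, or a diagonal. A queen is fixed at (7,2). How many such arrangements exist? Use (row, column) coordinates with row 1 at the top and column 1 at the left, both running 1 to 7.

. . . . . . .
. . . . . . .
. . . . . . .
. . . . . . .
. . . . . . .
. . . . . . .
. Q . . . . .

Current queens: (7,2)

7

Branch on row 1: col 1 → 0; col 3 → 0; col 4 → 1; col 5 → 1; col 6 → 4; col 7 → 1.
Sum: 0 + 0 + 1 + 1 + 4 + 1 = 7.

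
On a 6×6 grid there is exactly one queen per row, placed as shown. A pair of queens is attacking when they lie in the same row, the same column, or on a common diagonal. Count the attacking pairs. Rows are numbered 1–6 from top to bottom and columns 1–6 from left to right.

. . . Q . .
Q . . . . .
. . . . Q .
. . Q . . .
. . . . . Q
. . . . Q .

Same column: (3,5)–(6,5) (column 5).
Same diagonal: (2,1)–(4,3) (|2−4| = |1−3| = 2); (2,1)–(6,5) (|2−6| = |1−5| = 4); (4,3)–(6,5) (|4−6| = |3−5| = 2); (5,6)–(6,5) (|5−6| = |6−5| = 1).
Total attacking pairs: 5.

5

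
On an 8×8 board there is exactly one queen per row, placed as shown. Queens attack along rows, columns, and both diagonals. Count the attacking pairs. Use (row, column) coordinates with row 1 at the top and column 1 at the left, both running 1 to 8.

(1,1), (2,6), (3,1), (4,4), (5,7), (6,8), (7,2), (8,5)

4

Same column: (1,1)–(3,1) (column 1).
Same diagonal: (1,1)–(4,4) (|1−4| = |1−4| = 3); (2,6)–(4,4) (|2−4| = |6−4| = 2); (5,7)–(6,8) (|5−6| = |7−8| = 1).
Total attacking pairs: 4.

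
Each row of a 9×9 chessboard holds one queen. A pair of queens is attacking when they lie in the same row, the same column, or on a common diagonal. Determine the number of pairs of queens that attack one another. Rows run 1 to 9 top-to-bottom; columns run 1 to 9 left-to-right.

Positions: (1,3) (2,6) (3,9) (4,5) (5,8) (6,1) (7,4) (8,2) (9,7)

0

All columns are distinct and no two queens satisfy |Δrow| = |Δcol|, so no pair attacks.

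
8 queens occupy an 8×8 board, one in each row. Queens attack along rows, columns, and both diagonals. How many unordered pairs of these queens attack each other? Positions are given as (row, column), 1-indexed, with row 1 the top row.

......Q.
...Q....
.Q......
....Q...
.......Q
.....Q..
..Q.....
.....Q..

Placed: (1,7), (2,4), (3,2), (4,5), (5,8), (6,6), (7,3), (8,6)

1

Same column: (6,6)–(8,6) (column 6).
Total attacking pairs: 1.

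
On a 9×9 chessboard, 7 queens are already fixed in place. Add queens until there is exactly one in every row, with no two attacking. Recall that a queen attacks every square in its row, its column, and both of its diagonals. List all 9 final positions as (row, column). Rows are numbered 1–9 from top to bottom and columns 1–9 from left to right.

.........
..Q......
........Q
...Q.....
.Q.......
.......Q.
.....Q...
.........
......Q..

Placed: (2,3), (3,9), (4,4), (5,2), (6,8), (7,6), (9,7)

Row 1: attacked by (2,3)→{2,3,4}; (3,9)→{7,9}; (4,4)→{1,4,7}; (5,2)→{2,6}; (6,8)→{3,8}; (7,6)→{6}; (9,7)→{7}. Safe: 5. Place at column 5.
Row 8: attacked by (1,5)→{5}; (2,3)→{3,9}; (3,9)→{4,9}; (4,4)→{4,8}; (5,2)→{2,5}; (6,8)→{6,8}; (7,6)→{5,6,7}; (9,7)→{6,7,8}. Safe: 1. Place at column 1.
Columns [5, 3, 9, 4, 2, 8, 6, 1, 7], r−c [-4, -1, -6, 0, 3, -2, 1, 7, 2], r+c [6, 5, 12, 8, 7, 14, 13, 9, 16] are all distinct, so no two queens attack.

(1,5) (2,3) (3,9) (4,4) (5,2) (6,8) (7,6) (8,1) (9,7)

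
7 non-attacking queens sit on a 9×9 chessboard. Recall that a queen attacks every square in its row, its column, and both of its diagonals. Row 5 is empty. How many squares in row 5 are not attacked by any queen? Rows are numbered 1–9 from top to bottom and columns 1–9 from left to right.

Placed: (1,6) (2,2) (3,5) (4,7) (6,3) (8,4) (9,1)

1

(1,6) attacks row 5 at column 6 and diagonals 2.
(2,2) attacks row 5 at column 2 and diagonals 5.
(3,5) attacks row 5 at column 5 and diagonals 3, 7.
(4,7) attacks row 5 at column 7 and diagonals 6, 8.
(6,3) attacks row 5 at column 3 and diagonals 2, 4.
(8,4) attacks row 5 at column 4 and diagonals 1, 7.
(9,1) attacks row 5 at column 1 and diagonals 5.
Attacked columns: {1, 2, 3, 4, 5, 6, 7, 8}. Safe: {9}.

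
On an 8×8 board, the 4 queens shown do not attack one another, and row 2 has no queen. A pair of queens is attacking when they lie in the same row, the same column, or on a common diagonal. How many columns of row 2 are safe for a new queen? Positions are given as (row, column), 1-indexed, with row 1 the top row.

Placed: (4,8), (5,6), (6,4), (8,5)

3

(4,8) attacks row 2 at column 8 and diagonals 6.
(5,6) attacks row 2 at column 6 and diagonals 3.
(6,4) attacks row 2 at column 4 and diagonals 8.
(8,5) attacks row 2 at column 5.
Attacked columns: {3, 4, 5, 6, 8}. Safe: {1, 2, 7}.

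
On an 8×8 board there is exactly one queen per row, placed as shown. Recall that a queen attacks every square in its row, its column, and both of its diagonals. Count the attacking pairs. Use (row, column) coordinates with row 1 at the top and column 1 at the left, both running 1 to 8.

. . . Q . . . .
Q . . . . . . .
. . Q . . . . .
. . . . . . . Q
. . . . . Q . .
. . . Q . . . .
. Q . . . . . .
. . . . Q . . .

1

Same column: (1,4)–(6,4) (column 4).
Total attacking pairs: 1.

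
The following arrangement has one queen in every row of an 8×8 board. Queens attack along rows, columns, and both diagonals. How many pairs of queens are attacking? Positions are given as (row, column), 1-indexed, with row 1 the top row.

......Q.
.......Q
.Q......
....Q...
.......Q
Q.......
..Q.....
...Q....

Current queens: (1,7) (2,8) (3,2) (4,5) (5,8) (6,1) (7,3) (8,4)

Same column: (2,8)–(5,8) (column 8).
Same diagonal: (1,7)–(2,8) (|1−2| = |7−8| = 1); (2,8)–(7,3) (|2−7| = |8−3| = 5); (7,3)–(8,4) (|7−8| = |3−4| = 1).
Total attacking pairs: 4.

4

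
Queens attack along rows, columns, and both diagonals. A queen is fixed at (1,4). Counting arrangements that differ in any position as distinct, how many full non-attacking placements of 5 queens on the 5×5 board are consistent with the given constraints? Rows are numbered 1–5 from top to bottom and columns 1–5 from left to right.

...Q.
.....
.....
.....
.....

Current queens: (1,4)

2

Branch on row 2: col 1 → 1; col 2 → 1.
Sum: 1 + 1 = 2.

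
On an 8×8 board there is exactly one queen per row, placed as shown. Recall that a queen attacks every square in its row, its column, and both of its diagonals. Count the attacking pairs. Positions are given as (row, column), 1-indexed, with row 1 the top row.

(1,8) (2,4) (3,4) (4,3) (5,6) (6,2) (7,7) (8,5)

3

Same column: (2,4)–(3,4) (column 4).
Same diagonal: (3,4)–(4,3) (|3−4| = |4−3| = 1); (3,4)–(5,6) (|3−5| = |4−6| = 2).
Total attacking pairs: 3.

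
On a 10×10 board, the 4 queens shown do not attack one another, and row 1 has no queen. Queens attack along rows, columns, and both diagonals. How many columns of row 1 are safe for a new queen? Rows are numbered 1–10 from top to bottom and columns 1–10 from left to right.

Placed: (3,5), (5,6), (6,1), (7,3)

2

(3,5) attacks row 1 at column 5 and diagonals 3, 7.
(5,6) attacks row 1 at column 6 and diagonals 2, 10.
(6,1) attacks row 1 at column 1 and diagonals 6.
(7,3) attacks row 1 at column 3 and diagonals 9.
Attacked columns: {1, 2, 3, 5, 6, 7, 9, 10}. Safe: {4, 8}.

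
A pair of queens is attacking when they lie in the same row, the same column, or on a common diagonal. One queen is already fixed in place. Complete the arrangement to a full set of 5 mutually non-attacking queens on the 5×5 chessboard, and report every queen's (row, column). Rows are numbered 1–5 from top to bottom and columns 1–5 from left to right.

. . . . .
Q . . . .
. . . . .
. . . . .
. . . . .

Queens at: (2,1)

Row 1: attacked by (2,1)→{1,2}. Safe: 3, 4, 5. Place at column 3.
Row 3: attacked by (1,3)→{1,3,5}; (2,1)→{1,2}. Safe: 4. Place at column 4.
Row 4: attacked by (1,3)→{3}; (2,1)→{1,3}; (3,4)→{3,4,5}. Safe: 2. Place at column 2.
Row 5: attacked by (1,3)→{3}; (2,1)→{1,4}; (3,4)→{2,4}; (4,2)→{1,2,3}. Safe: 5. Place at column 5.
Columns [3, 1, 4, 2, 5], r−c [-2, 1, -1, 2, 0], r+c [4, 3, 7, 6, 10] are all distinct, so no two queens attack.

(1,3) (2,1) (3,4) (4,2) (5,5)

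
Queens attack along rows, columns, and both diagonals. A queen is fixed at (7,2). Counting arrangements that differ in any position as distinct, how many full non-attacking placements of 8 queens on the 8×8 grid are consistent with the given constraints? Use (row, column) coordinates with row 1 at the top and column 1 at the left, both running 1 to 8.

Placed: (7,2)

Branch on row 1: col 1 → 2; col 3 → 3; col 4 → 1; col 5 → 2; col 6 → 5; col 7 → 3.
Sum: 2 + 3 + 1 + 2 + 5 + 3 = 16.

16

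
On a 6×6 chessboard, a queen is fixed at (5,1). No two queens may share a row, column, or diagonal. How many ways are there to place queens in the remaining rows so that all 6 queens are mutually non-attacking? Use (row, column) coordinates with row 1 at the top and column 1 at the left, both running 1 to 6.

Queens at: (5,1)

1

Branch on row 1: col 2 → 0; col 3 → 1; col 4 → 0; col 6 → 0.
Sum: 0 + 1 + 0 + 0 = 1.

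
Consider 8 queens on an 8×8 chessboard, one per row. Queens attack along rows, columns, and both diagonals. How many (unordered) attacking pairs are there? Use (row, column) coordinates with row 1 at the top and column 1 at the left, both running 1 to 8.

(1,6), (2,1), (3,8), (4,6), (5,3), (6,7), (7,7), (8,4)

Same column: (1,6)–(4,6) (column 6); (6,7)–(7,7) (column 7).
Same diagonal: (1,6)–(3,8) (|1−3| = |6−8| = 2).
Total attacking pairs: 3.

3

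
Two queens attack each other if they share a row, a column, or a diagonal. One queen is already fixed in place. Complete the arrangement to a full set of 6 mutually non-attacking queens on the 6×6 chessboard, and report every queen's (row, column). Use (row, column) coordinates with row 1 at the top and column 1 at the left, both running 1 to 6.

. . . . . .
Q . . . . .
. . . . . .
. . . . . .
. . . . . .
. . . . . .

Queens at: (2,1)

(1,4) (2,1) (3,5) (4,2) (5,6) (6,3)

Row 1: attacked by (2,1)→{1,2}. Safe: 3, 4, 5, 6. Place at column 4.
Row 3: attacked by (1,4)→{2,4,6}; (2,1)→{1,2}. Safe: 3, 5. Place at column 5.
Row 4: attacked by (1,4)→{1,4}; (2,1)→{1,3}; (3,5)→{4,5,6}. Safe: 2. Place at column 2.
Row 5: attacked by (1,4)→{4}; (2,1)→{1,4}; (3,5)→{3,5}; (4,2)→{1,2,3}. Safe: 6. Place at column 6.
Row 6: attacked by (1,4)→{4}; (2,1)→{1,5}; (3,5)→{2,5}; (4,2)→{2,4}; (5,6)→{5,6}. Safe: 3. Place at column 3.
Columns [4, 1, 5, 2, 6, 3], r−c [-3, 1, -2, 2, -1, 3], r+c [5, 3, 8, 6, 11, 9] are all distinct, so no two queens attack.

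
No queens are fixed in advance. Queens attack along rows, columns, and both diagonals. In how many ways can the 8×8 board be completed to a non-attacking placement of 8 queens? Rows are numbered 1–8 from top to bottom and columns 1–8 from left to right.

Branch on row 1: col 1 → 4; col 2 → 8; col 3 → 16; col 4 → 18; col 5 → 18; col 6 → 16; col 7 → 8; col 8 → 4.
Sum: 4 + 8 + 16 + 18 + 18 + 16 + 8 + 4 = 92.
(This is the classic 8-queens count.)

92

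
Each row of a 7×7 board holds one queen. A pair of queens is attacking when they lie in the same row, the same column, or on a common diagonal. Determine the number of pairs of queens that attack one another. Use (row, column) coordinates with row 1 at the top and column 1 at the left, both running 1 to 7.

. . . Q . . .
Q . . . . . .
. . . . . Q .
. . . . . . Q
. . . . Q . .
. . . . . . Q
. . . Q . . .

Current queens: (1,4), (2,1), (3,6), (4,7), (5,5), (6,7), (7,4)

6

Same column: (1,4)–(7,4) (column 4); (4,7)–(6,7) (column 7).
Same diagonal: (1,4)–(3,6) (|1−3| = |4−6| = 2); (1,4)–(4,7) (|1−4| = |4−7| = 3); (3,6)–(4,7) (|3−4| = |6−7| = 1); (4,7)–(7,4) (|4−7| = |7−4| = 3).
Total attacking pairs: 6.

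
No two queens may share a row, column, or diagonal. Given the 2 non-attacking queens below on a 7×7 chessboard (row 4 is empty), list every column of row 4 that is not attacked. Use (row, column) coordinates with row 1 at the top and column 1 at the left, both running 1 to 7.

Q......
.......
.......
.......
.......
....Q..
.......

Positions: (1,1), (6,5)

columns 2, 6

(1,1) attacks row 4 at column 1 and diagonals 4.
(6,5) attacks row 4 at column 5 and diagonals 3, 7.
Attacked columns: {1, 3, 4, 5, 7}. Safe: {2, 6}.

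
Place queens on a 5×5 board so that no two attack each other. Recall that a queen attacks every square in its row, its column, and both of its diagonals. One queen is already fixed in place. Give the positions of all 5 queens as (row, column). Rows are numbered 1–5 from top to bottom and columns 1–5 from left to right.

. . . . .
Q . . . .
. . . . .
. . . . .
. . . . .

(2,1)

(1,3) (2,1) (3,4) (4,2) (5,5)

Row 1: attacked by (2,1)→{1,2}. Safe: 3, 4, 5. Place at column 3.
Row 3: attacked by (1,3)→{1,3,5}; (2,1)→{1,2}. Safe: 4. Place at column 4.
Row 4: attacked by (1,3)→{3}; (2,1)→{1,3}; (3,4)→{3,4,5}. Safe: 2. Place at column 2.
Row 5: attacked by (1,3)→{3}; (2,1)→{1,4}; (3,4)→{2,4}; (4,2)→{1,2,3}. Safe: 5. Place at column 5.
Columns [3, 1, 4, 2, 5], r−c [-2, 1, -1, 2, 0], r+c [4, 3, 7, 6, 10] are all distinct, so no two queens attack.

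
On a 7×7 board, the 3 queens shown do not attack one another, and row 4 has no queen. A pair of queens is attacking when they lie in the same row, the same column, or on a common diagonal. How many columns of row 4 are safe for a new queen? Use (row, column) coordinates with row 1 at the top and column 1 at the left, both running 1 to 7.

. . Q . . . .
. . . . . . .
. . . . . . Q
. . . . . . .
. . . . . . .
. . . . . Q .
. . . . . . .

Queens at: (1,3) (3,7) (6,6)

3

(1,3) attacks row 4 at column 3 and diagonals 6.
(3,7) attacks row 4 at column 7 and diagonals 6.
(6,6) attacks row 4 at column 6 and diagonals 4.
Attacked columns: {3, 4, 6, 7}. Safe: {1, 2, 5}.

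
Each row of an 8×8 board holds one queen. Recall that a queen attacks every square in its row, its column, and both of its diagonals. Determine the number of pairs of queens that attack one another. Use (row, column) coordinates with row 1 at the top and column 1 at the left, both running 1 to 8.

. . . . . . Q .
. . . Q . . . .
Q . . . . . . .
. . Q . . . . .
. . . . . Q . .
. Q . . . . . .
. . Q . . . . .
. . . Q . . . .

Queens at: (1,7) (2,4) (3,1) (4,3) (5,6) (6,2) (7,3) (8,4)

6

Same column: (2,4)–(8,4) (column 4); (4,3)–(7,3) (column 3).
Same diagonal: (1,7)–(6,2) (|1−6| = |7−2| = 5); (6,2)–(7,3) (|6−7| = |2−3| = 1); (6,2)–(8,4) (|6−8| = |2−4| = 2); (7,3)–(8,4) (|7−8| = |3−4| = 1).
Total attacking pairs: 6.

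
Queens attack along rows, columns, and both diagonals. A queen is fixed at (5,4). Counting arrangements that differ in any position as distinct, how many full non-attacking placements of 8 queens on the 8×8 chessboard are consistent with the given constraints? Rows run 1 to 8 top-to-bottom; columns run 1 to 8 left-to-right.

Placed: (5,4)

8

Branch on row 1: col 1 → 0; col 2 → 1; col 3 → 3; col 5 → 1; col 6 → 3; col 7 → 0.
Sum: 0 + 1 + 3 + 1 + 3 + 0 = 8.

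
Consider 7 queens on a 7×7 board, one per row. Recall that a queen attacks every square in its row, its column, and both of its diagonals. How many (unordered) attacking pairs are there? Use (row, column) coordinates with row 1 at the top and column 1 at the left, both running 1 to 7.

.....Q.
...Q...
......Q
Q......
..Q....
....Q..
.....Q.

Same column: (1,6)–(7,6) (column 6).
Same diagonal: (6,5)–(7,6) (|6−7| = |5−6| = 1).
Total attacking pairs: 2.

2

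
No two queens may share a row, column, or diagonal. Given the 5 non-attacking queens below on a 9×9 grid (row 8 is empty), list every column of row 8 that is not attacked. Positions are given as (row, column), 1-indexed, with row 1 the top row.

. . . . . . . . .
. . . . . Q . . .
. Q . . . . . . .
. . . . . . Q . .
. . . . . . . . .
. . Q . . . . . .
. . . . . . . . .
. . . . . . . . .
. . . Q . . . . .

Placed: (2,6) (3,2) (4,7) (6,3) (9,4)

columns 8, 9

(2,6) attacks row 8 at column 6.
(3,2) attacks row 8 at column 2 and diagonals 7.
(4,7) attacks row 8 at column 7 and diagonals 3.
(6,3) attacks row 8 at column 3 and diagonals 1, 5.
(9,4) attacks row 8 at column 4 and diagonals 3, 5.
Attacked columns: {1, 2, 3, 4, 5, 6, 7}. Safe: {8, 9}.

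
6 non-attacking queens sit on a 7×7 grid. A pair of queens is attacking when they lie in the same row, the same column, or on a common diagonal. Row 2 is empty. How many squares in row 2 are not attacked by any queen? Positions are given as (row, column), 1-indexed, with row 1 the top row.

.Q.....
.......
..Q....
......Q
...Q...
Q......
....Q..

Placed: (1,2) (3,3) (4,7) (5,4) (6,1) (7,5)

(1,2) attacks row 2 at column 2 and diagonals 1, 3.
(3,3) attacks row 2 at column 3 and diagonals 2, 4.
(4,7) attacks row 2 at column 7 and diagonals 5.
(5,4) attacks row 2 at column 4 and diagonals 1, 7.
(6,1) attacks row 2 at column 1 and diagonals 5.
(7,5) attacks row 2 at column 5.
Attacked columns: {1, 2, 3, 4, 5, 7}. Safe: {6}.

1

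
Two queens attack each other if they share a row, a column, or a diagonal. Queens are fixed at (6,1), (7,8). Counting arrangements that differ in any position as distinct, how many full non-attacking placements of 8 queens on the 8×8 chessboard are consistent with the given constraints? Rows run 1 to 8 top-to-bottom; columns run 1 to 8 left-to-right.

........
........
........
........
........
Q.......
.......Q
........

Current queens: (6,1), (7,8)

Branch on row 1: col 3 → 1; col 4 → 0; col 5 → 1; col 7 → 0.
Sum: 1 + 0 + 1 + 0 = 2.

2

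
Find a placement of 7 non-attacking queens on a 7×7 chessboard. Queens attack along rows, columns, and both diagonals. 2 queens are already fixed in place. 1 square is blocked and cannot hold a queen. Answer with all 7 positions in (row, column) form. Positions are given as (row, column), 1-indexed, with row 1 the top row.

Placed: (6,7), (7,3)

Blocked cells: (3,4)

Row 1: attacked by (6,7)→{2,7}; (7,3)→{3}. Safe: 1, 4, 5, 6. Place at column 6.
Row 2: attacked by (1,6)→{5,6,7}; (6,7)→{3,7}; (7,3)→{3}. Safe: 1, 2, 4. Place at column 2.
Row 3: attacked by (1,6)→{4,6}; (2,2)→{1,2,3}; (6,7)→{4,7}; (7,3)→{3,7}. Blocked: 4. Safe: 5. Place at column 5.
Row 4: attacked by (1,6)→{3,6}; (2,2)→{2,4}; (3,5)→{4,5,6}; (6,7)→{5,7}; (7,3)→{3,6}. Safe: 1. Place at column 1.
Row 5: attacked by (1,6)→{2,6}; (2,2)→{2,5}; (3,5)→{3,5,7}; (4,1)→{1,2}; (6,7)→{6,7}; (7,3)→{1,3,5}. Safe: 4. Place at column 4.
Columns [6, 2, 5, 1, 4, 7, 3], r−c [-5, 0, -2, 3, 1, -1, 4], r+c [7, 4, 8, 5, 9, 13, 10] are all distinct, so no two queens attack.

(1,6) (2,2) (3,5) (4,1) (5,4) (6,7) (7,3)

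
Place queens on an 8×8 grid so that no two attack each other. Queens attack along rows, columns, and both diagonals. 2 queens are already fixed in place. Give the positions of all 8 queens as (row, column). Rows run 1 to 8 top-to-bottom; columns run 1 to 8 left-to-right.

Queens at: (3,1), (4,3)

(1,8) (2,4) (3,1) (4,3) (5,6) (6,2) (7,7) (8,5)

Row 1: attacked by (3,1)→{1,3}; (4,3)→{3,6}. Safe: 2, 4, 5, 7, 8. Place at column 8.
Row 2: attacked by (1,8)→{7,8}; (3,1)→{1,2}; (4,3)→{1,3,5}. Safe: 4, 6. Place at column 4.
Row 5: attacked by (1,8)→{4,8}; (2,4)→{1,4,7}; (3,1)→{1,3}; (4,3)→{2,3,4}. Safe: 5, 6. Place at column 6.
Row 6: attacked by (1,8)→{3,8}; (2,4)→{4,8}; (3,1)→{1,4}; (4,3)→{1,3,5}; (5,6)→{5,6,7}. Safe: 2. Place at column 2.
Row 7: attacked by (1,8)→{2,8}; (2,4)→{4}; (3,1)→{1,5}; (4,3)→{3,6}; (5,6)→{4,6,8}; (6,2)→{1,2,3}. Safe: 7. Place at column 7.
Row 8: attacked by (1,8)→{1,8}; (2,4)→{4}; (3,1)→{1,6}; (4,3)→{3,7}; (5,6)→{3,6}; (6,2)→{2,4}; (7,7)→{6,7,8}. Safe: 5. Place at column 5.
Columns [8, 4, 1, 3, 6, 2, 7, 5], r−c [-7, -2, 2, 1, -1, 4, 0, 3], r+c [9, 6, 4, 7, 11, 8, 14, 13] are all distinct, so no two queens attack.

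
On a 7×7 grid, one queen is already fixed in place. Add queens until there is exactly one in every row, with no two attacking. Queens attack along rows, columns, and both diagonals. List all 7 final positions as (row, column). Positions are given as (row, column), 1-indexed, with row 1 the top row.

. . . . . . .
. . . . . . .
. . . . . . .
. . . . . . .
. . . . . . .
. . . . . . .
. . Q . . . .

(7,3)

Row 1: attacked by (7,3)→{3}. Safe: 1, 2, 4, 5, 6, 7. Place at column 1.
Row 2: attacked by (1,1)→{1,2}; (7,3)→{3}. Safe: 4, 5, 6, 7. Place at column 6.
Row 3: attacked by (1,1)→{1,3}; (2,6)→{5,6,7}; (7,3)→{3,7}. Safe: 2, 4. Place at column 4.
Row 4: attacked by (1,1)→{1,4}; (2,6)→{4,6}; (3,4)→{3,4,5}; (7,3)→{3,6}. Safe: 2, 7. Place at column 2.
Row 5: attacked by (1,1)→{1,5}; (2,6)→{3,6}; (3,4)→{2,4,6}; (4,2)→{1,2,3}; (7,3)→{1,3,5}. Safe: 7. Place at column 7.
Row 6: attacked by (1,1)→{1,6}; (2,6)→{2,6}; (3,4)→{1,4,7}; (4,2)→{2,4}; (5,7)→{6,7}; (7,3)→{2,3,4}. Safe: 5. Place at column 5.
Columns [1, 6, 4, 2, 7, 5, 3], r−c [0, -4, -1, 2, -2, 1, 4], r+c [2, 8, 7, 6, 12, 11, 10] are all distinct, so no two queens attack.

(1,1) (2,6) (3,4) (4,2) (5,7) (6,5) (7,3)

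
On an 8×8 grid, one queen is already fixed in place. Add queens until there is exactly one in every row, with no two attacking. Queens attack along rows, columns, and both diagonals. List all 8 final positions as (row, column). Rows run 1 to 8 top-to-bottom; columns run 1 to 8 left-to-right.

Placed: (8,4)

(1,8) (2,3) (3,1) (4,6) (5,2) (6,5) (7,7) (8,4)

Row 1: attacked by (8,4)→{4}. Safe: 1, 2, 3, 5, 6, 7, 8. Place at column 8.
Row 2: attacked by (1,8)→{7,8}; (8,4)→{4}. Safe: 1, 2, 3, 5, 6. Place at column 3.
Row 3: attacked by (1,8)→{6,8}; (2,3)→{2,3,4}; (8,4)→{4}. Safe: 1, 5, 7. Place at column 1.
Row 4: attacked by (1,8)→{5,8}; (2,3)→{1,3,5}; (3,1)→{1,2}; (8,4)→{4,8}. Safe: 6, 7. Place at column 6.
Row 5: attacked by (1,8)→{4,8}; (2,3)→{3,6}; (3,1)→{1,3}; (4,6)→{5,6,7}; (8,4)→{1,4,7}. Safe: 2. Place at column 2.
Row 6: attacked by (1,8)→{3,8}; (2,3)→{3,7}; (3,1)→{1,4}; (4,6)→{4,6,8}; (5,2)→{1,2,3}; (8,4)→{2,4,6}. Safe: 5. Place at column 5.
Row 7: attacked by (1,8)→{2,8}; (2,3)→{3,8}; (3,1)→{1,5}; (4,6)→{3,6}; (5,2)→{2,4}; (6,5)→{4,5,6}; (8,4)→{3,4,5}. Safe: 7. Place at column 7.
Columns [8, 3, 1, 6, 2, 5, 7, 4], r−c [-7, -1, 2, -2, 3, 1, 0, 4], r+c [9, 5, 4, 10, 7, 11, 14, 12] are all distinct, so no two queens attack.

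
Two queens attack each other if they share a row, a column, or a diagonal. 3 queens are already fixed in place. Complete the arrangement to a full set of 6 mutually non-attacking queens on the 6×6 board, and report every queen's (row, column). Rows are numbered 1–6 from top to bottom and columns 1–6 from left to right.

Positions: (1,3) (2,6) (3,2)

Row 4: attacked by (1,3)→{3,6}; (2,6)→{4,6}; (3,2)→{1,2,3}. Safe: 5. Place at column 5.
Row 5: attacked by (1,3)→{3}; (2,6)→{3,6}; (3,2)→{2,4}; (4,5)→{4,5,6}. Safe: 1. Place at column 1.
Row 6: attacked by (1,3)→{3}; (2,6)→{2,6}; (3,2)→{2,5}; (4,5)→{3,5}; (5,1)→{1,2}. Safe: 4. Place at column 4.
Columns [3, 6, 2, 5, 1, 4], r−c [-2, -4, 1, -1, 4, 2], r+c [4, 8, 5, 9, 6, 10] are all distinct, so no two queens attack.

(1,3) (2,6) (3,2) (4,5) (5,1) (6,4)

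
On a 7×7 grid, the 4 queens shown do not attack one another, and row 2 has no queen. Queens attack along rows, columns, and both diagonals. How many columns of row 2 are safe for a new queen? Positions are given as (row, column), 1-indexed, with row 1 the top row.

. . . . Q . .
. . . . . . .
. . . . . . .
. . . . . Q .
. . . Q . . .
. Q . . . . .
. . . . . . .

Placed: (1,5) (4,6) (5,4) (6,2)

(1,5) attacks row 2 at column 5 and diagonals 4, 6.
(4,6) attacks row 2 at column 6 and diagonals 4.
(5,4) attacks row 2 at column 4 and diagonals 1, 7.
(6,2) attacks row 2 at column 2 and diagonals 6.
Attacked columns: {1, 2, 4, 5, 6, 7}. Safe: {3}.

1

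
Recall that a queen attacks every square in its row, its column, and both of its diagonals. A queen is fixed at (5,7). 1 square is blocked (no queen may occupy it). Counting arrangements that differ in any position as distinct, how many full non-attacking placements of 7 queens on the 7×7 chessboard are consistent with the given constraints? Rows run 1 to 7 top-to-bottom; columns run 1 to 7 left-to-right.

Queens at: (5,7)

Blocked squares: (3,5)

6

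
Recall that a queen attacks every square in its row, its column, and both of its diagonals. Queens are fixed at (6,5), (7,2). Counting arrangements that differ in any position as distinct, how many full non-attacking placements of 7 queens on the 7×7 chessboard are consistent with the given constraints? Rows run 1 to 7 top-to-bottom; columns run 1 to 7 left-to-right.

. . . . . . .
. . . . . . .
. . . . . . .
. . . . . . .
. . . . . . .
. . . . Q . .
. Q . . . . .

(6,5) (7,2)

Branch on row 1: col 1 → 0; col 3 → 0; col 4 → 0; col 6 → 3; col 7 → 0.
Sum: 0 + 0 + 0 + 3 + 0 = 3.

3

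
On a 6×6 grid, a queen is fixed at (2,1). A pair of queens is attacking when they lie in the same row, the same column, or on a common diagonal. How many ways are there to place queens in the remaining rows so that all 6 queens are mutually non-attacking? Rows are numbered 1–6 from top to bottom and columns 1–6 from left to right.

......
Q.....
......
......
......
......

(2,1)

Branch on row 1: col 3 → 0; col 4 → 1; col 5 → 0; col 6 → 0.
Sum: 0 + 1 + 0 + 0 = 1.

1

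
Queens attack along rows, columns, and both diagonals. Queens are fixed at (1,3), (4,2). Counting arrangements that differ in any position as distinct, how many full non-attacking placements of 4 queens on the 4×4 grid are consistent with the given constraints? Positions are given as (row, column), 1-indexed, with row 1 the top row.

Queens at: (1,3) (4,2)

Branch on row 2: col 1 → 1.
Sum: 1 = 1.

1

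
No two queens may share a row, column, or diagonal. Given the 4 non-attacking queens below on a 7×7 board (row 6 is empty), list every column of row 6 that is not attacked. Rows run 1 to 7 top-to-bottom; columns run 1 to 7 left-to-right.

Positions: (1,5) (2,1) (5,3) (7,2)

(1,5) attacks row 6 at column 5.
(2,1) attacks row 6 at column 1 and diagonals 5.
(5,3) attacks row 6 at column 3 and diagonals 2, 4.
(7,2) attacks row 6 at column 2 and diagonals 1, 3.
Attacked columns: {1, 2, 3, 4, 5}. Safe: {6, 7}.

columns 6, 7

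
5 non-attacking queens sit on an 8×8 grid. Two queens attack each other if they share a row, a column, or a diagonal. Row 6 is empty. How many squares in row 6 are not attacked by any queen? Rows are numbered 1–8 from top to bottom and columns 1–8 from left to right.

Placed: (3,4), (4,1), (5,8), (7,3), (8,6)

(3,4) attacks row 6 at column 4 and diagonals 1, 7.
(4,1) attacks row 6 at column 1 and diagonals 3.
(5,8) attacks row 6 at column 8 and diagonals 7.
(7,3) attacks row 6 at column 3 and diagonals 2, 4.
(8,6) attacks row 6 at column 6 and diagonals 4, 8.
Attacked columns: {1, 2, 3, 4, 6, 7, 8}. Safe: {5}.

1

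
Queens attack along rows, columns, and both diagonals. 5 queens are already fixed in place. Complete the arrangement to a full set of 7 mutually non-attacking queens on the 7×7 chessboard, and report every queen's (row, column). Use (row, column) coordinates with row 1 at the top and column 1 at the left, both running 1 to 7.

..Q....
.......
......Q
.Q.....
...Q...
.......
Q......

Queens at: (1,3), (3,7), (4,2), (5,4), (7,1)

(1,3) (2,5) (3,7) (4,2) (5,4) (6,6) (7,1)

Row 2: attacked by (1,3)→{2,3,4}; (3,7)→{6,7}; (4,2)→{2,4}; (5,4)→{1,4,7}; (7,1)→{1,6}. Safe: 5. Place at column 5.
Row 6: attacked by (1,3)→{3}; (2,5)→{1,5}; (3,7)→{4,7}; (4,2)→{2,4}; (5,4)→{3,4,5}; (7,1)→{1,2}. Safe: 6. Place at column 6.
Columns [3, 5, 7, 2, 4, 6, 1], r−c [-2, -3, -4, 2, 1, 0, 6], r+c [4, 7, 10, 6, 9, 12, 8] are all distinct, so no two queens attack.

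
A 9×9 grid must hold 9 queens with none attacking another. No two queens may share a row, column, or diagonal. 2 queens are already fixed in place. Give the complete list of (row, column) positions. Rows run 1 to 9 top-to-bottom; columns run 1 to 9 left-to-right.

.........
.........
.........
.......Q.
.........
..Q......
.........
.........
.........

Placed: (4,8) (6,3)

(1,4) (2,2) (3,5) (4,8) (5,1) (6,3) (7,6) (8,9) (9,7)

Row 1: attacked by (4,8)→{5,8}; (6,3)→{3,8}. Safe: 1, 2, 4, 6, 7, 9. Place at column 4.
Row 2: attacked by (1,4)→{3,4,5}; (4,8)→{6,8}; (6,3)→{3,7}. Safe: 1, 2, 9. Place at column 2.
Row 3: attacked by (1,4)→{2,4,6}; (2,2)→{1,2,3}; (4,8)→{7,8,9}; (6,3)→{3,6}. Safe: 5. Place at column 5.
Row 5: attacked by (1,4)→{4,8}; (2,2)→{2,5}; (3,5)→{3,5,7}; (4,8)→{7,8,9}; (6,3)→{2,3,4}. Safe: 1, 6. Place at column 1.
Row 7: attacked by (1,4)→{4}; (2,2)→{2,7}; (3,5)→{1,5,9}; (4,8)→{5,8}; (5,1)→{1,3}; (6,3)→{2,3,4}. Safe: 6. Place at column 6.
Row 8: attacked by (1,4)→{4}; (2,2)→{2,8}; (3,5)→{5}; (4,8)→{4,8}; (5,1)→{1,4}; (6,3)→{1,3,5}; (7,6)→{5,6,7}. Safe: 9. Place at column 9.
Row 9: attacked by (1,4)→{4}; (2,2)→{2,9}; (3,5)→{5}; (4,8)→{3,8}; (5,1)→{1,5}; (6,3)→{3,6}; (7,6)→{4,6,8}; (8,9)→{8,9}. Safe: 7. Place at column 7.
Columns [4, 2, 5, 8, 1, 3, 6, 9, 7], r−c [-3, 0, -2, -4, 4, 3, 1, -1, 2], r+c [5, 4, 8, 12, 6, 9, 13, 17, 16] are all distinct, so no two queens attack.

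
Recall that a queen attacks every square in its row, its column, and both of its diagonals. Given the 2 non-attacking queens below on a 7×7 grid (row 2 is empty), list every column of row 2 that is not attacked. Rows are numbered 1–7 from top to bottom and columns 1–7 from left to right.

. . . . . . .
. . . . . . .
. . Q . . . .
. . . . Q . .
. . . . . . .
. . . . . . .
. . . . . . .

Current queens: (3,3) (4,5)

columns 1, 6

(3,3) attacks row 2 at column 3 and diagonals 2, 4.
(4,5) attacks row 2 at column 5 and diagonals 3, 7.
Attacked columns: {2, 3, 4, 5, 7}. Safe: {1, 6}.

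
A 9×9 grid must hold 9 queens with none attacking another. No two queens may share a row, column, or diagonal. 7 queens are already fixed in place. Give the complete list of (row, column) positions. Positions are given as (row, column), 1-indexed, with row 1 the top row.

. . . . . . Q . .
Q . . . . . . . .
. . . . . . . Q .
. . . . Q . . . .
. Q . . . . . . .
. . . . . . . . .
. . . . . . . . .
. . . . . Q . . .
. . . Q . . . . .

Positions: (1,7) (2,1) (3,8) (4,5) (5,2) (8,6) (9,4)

(1,7) (2,1) (3,8) (4,5) (5,2) (6,9) (7,3) (8,6) (9,4)

Row 6: attacked by (1,7)→{2,7}; (2,1)→{1,5}; (3,8)→{5,8}; (4,5)→{3,5,7}; (5,2)→{1,2,3}; (8,6)→{4,6,8}; (9,4)→{1,4,7}. Safe: 9. Place at column 9.
Row 7: attacked by (1,7)→{1,7}; (2,1)→{1,6}; (3,8)→{4,8}; (4,5)→{2,5,8}; (5,2)→{2,4}; (6,9)→{8,9}; (8,6)→{5,6,7}; (9,4)→{2,4,6}. Safe: 3. Place at column 3.
Columns [7, 1, 8, 5, 2, 9, 3, 6, 4], r−c [-6, 1, -5, -1, 3, -3, 4, 2, 5], r+c [8, 3, 11, 9, 7, 15, 10, 14, 13] are all distinct, so no two queens attack.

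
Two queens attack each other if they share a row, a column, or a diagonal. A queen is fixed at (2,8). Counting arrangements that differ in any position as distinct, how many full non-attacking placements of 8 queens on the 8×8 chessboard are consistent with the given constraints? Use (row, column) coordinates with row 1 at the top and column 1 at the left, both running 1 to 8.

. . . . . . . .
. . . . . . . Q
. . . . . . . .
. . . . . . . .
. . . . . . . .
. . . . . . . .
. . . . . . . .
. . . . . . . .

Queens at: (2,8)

Branch on row 1: col 1 → 0; col 2 → 1; col 3 → 1; col 4 → 3; col 5 → 2; col 6 → 1.
Sum: 0 + 1 + 1 + 3 + 2 + 1 = 8.

8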